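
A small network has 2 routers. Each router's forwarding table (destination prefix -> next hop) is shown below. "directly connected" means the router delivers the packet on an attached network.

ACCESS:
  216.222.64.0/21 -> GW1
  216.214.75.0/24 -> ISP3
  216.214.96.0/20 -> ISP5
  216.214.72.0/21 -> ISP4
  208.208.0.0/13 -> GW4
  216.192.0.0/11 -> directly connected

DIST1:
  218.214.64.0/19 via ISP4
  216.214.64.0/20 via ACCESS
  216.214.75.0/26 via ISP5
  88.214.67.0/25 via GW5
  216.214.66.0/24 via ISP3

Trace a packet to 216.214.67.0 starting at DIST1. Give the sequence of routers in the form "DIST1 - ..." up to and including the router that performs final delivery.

At DIST1: longest match for 216.214.67.0 is 216.214.64.0/20 -> ACCESS
At ACCESS: longest match for 216.214.67.0 is 216.192.0.0/11 -> directly connected

DIST1 - ACCESS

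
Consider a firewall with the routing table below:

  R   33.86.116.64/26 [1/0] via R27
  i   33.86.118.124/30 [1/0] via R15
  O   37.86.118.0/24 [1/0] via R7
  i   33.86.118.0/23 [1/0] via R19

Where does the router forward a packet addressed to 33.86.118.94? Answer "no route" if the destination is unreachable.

Routes whose prefix contains 33.86.118.94:
  33.86.118.0/23 (33.86.118.0 - 33.86.119.255) -> R19
More-specific entries that do NOT match:
  33.86.118.124/30 (33.86.118.124 - 33.86.118.127) does not contain 33.86.118.94
  33.86.116.64/26 (33.86.116.64 - 33.86.116.127) does not contain 33.86.118.94
  37.86.118.0/24 (37.86.118.0 - 37.86.118.255) does not contain 33.86.118.94
Longest matching prefix is /23 -> next hop R19.

R19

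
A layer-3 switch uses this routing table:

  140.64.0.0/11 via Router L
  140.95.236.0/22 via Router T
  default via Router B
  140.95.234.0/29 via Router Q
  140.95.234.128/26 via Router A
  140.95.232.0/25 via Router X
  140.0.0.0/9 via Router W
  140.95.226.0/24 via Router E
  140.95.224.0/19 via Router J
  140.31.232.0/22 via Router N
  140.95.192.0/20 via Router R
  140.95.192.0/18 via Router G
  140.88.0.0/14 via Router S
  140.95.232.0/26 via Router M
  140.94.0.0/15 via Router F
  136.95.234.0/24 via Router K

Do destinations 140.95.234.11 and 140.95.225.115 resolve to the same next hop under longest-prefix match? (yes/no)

yes

140.95.234.11: longest match 140.95.224.0/19 -> Router J
140.95.225.115: longest match 140.95.224.0/19 -> Router J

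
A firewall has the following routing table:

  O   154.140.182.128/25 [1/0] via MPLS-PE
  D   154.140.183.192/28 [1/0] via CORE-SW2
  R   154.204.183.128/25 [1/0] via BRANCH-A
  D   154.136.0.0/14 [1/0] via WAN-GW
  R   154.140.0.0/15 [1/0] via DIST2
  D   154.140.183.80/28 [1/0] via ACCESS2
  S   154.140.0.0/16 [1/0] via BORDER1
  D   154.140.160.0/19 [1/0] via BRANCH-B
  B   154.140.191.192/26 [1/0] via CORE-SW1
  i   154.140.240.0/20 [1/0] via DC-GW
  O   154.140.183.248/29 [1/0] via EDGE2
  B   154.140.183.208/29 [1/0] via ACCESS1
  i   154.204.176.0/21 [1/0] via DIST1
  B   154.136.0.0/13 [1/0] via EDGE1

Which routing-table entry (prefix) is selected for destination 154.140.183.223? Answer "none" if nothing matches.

154.140.160.0/19

Entries matching 154.140.183.223:
  154.136.0.0/13 (154.136.0.0 - 154.143.255.255)
  154.140.0.0/15 (154.140.0.0 - 154.141.255.255)
  154.140.0.0/16 (154.140.0.0 - 154.140.255.255)
  154.140.160.0/19 (154.140.160.0 - 154.140.191.255)
Most specific is 154.140.160.0/19.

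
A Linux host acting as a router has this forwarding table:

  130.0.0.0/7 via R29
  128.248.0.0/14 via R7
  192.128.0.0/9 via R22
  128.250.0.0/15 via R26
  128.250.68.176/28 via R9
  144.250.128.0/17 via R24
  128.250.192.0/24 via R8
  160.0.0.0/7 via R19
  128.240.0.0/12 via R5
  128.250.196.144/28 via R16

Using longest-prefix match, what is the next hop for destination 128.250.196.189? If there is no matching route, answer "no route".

R26

Routes whose prefix contains 128.250.196.189:
  128.240.0.0/12 (128.240.0.0 - 128.255.255.255) -> R5
  128.248.0.0/14 (128.248.0.0 - 128.251.255.255) -> R7
  128.250.0.0/15 (128.250.0.0 - 128.251.255.255) -> R26
More-specific entries that do NOT match:
  128.250.68.176/28 (128.250.68.176 - 128.250.68.191) does not contain 128.250.196.189
  128.250.196.144/28 (128.250.196.144 - 128.250.196.159) does not contain 128.250.196.189
  128.250.192.0/24 (128.250.192.0 - 128.250.192.255) does not contain 128.250.196.189
  144.250.128.0/17 (144.250.128.0 - 144.250.255.255) does not contain 128.250.196.189
Longest matching prefix is /15 -> next hop R26.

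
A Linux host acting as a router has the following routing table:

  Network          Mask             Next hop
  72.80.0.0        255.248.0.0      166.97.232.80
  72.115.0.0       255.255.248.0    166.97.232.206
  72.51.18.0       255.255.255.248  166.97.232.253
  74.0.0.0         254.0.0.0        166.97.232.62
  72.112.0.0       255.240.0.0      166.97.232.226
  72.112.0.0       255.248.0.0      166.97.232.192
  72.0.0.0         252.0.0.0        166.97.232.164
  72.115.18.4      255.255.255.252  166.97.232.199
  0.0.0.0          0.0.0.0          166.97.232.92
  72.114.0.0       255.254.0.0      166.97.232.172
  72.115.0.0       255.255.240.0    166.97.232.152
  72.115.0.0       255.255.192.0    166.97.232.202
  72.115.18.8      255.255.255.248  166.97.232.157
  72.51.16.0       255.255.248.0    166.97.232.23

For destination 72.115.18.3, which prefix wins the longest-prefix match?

72.115.0.0/18

Entries matching 72.115.18.3:
  0.0.0.0/0 (default, matches everything)
  72.0.0.0/6 (72.0.0.0 - 75.255.255.255)
  72.112.0.0/12 (72.112.0.0 - 72.127.255.255)
  72.112.0.0/13 (72.112.0.0 - 72.119.255.255)
  72.114.0.0/15 (72.114.0.0 - 72.115.255.255)
  72.115.0.0/18 (72.115.0.0 - 72.115.63.255)
Most specific is 72.115.0.0/18.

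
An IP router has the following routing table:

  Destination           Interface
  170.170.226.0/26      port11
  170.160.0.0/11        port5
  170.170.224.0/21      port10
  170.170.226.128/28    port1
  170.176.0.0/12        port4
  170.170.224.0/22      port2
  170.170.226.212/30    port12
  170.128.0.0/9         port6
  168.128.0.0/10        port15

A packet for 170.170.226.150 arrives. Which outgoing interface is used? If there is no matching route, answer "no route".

port2

Routes whose prefix contains 170.170.226.150:
  170.128.0.0/9 (170.128.0.0 - 170.255.255.255) -> port6
  170.160.0.0/11 (170.160.0.0 - 170.191.255.255) -> port5
  170.170.224.0/21 (170.170.224.0 - 170.170.231.255) -> port10
  170.170.224.0/22 (170.170.224.0 - 170.170.227.255) -> port2
More-specific entries that do NOT match:
  170.170.226.212/30 (170.170.226.212 - 170.170.226.215) does not contain 170.170.226.150
  170.170.226.128/28 (170.170.226.128 - 170.170.226.143) does not contain 170.170.226.150
  170.170.226.0/26 (170.170.226.0 - 170.170.226.63) does not contain 170.170.226.150
Longest matching prefix is /22 -> interface port2.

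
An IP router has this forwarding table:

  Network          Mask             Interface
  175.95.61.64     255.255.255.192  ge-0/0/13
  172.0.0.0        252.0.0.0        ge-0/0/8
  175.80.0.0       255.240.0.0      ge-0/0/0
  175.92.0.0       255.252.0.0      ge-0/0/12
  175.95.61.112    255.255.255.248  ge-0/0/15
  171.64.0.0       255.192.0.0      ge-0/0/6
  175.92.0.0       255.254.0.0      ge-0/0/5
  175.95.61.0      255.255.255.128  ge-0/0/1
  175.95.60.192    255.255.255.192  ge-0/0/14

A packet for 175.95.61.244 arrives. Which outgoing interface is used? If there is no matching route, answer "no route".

Routes whose prefix contains 175.95.61.244:
  172.0.0.0/6 (172.0.0.0 - 175.255.255.255) -> ge-0/0/8
  175.80.0.0/12 (175.80.0.0 - 175.95.255.255) -> ge-0/0/0
  175.92.0.0/14 (175.92.0.0 - 175.95.255.255) -> ge-0/0/12
More-specific entries that do NOT match:
  175.95.61.112/29 (175.95.61.112 - 175.95.61.119) does not contain 175.95.61.244
  175.95.61.64/26 (175.95.61.64 - 175.95.61.127) does not contain 175.95.61.244
  175.95.60.192/26 (175.95.60.192 - 175.95.60.255) does not contain 175.95.61.244
  175.95.61.0/25 (175.95.61.0 - 175.95.61.127) does not contain 175.95.61.244
  175.92.0.0/15 (175.92.0.0 - 175.93.255.255) does not contain 175.95.61.244
Longest matching prefix is /14 -> interface ge-0/0/12.

ge-0/0/12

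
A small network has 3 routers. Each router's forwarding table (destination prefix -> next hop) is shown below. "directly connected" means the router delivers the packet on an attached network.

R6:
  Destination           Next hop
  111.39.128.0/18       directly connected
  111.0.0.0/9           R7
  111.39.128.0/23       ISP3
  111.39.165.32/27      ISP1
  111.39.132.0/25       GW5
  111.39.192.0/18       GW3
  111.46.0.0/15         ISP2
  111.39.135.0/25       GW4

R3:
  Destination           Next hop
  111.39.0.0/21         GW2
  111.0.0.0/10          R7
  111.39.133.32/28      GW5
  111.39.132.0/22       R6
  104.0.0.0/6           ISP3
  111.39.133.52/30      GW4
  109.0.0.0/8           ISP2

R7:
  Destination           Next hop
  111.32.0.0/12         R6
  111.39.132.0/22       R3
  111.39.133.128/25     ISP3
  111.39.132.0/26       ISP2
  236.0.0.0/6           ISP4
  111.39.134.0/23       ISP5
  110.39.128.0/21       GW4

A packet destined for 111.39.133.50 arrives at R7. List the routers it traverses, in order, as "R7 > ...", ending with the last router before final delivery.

R7 > R3 > R6

At R7: longest match for 111.39.133.50 is 111.39.132.0/22 -> R3
At R3: longest match for 111.39.133.50 is 111.39.132.0/22 -> R6
At R6: longest match for 111.39.133.50 is 111.39.128.0/18 -> directly connected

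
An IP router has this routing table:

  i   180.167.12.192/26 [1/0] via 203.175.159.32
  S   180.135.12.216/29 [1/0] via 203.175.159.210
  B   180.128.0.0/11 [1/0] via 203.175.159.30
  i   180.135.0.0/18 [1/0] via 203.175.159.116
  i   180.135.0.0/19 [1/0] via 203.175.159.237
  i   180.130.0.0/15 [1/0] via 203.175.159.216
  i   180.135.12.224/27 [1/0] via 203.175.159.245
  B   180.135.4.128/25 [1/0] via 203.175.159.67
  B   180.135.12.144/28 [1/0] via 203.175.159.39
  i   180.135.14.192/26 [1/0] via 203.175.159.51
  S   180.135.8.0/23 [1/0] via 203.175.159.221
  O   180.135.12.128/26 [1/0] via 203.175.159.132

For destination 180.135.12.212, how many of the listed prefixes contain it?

Prefixes containing 180.135.12.212:
  180.128.0.0/11 (180.128.0.0 - 180.159.255.255)
  180.135.0.0/18 (180.135.0.0 - 180.135.63.255)
  180.135.0.0/19 (180.135.0.0 - 180.135.31.255)
Total matching entries: 3.

3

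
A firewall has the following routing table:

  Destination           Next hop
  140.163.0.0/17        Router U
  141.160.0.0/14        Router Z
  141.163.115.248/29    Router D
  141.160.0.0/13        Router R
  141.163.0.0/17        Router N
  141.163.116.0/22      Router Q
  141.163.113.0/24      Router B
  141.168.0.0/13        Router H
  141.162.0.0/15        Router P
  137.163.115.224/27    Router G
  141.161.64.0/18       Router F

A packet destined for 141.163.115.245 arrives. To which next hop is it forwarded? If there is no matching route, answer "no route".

Router N

Routes whose prefix contains 141.163.115.245:
  141.160.0.0/13 (141.160.0.0 - 141.167.255.255) -> Router R
  141.160.0.0/14 (141.160.0.0 - 141.163.255.255) -> Router Z
  141.162.0.0/15 (141.162.0.0 - 141.163.255.255) -> Router P
  141.163.0.0/17 (141.163.0.0 - 141.163.127.255) -> Router N
More-specific entries that do NOT match:
  141.163.115.248/29 (141.163.115.248 - 141.163.115.255) does not contain 141.163.115.245
  137.163.115.224/27 (137.163.115.224 - 137.163.115.255) does not contain 141.163.115.245
  141.163.113.0/24 (141.163.113.0 - 141.163.113.255) does not contain 141.163.115.245
  141.163.116.0/22 (141.163.116.0 - 141.163.119.255) does not contain 141.163.115.245
  141.161.64.0/18 (141.161.64.0 - 141.161.127.255) does not contain 141.163.115.245
Longest matching prefix is /17 -> next hop Router N.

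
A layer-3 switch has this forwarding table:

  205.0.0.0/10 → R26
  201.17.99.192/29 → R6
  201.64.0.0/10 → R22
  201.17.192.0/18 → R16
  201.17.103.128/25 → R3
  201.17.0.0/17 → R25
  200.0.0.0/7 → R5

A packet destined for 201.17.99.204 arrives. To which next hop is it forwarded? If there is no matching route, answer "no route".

R25

Routes whose prefix contains 201.17.99.204:
  200.0.0.0/7 (200.0.0.0 - 201.255.255.255) -> R5
  201.17.0.0/17 (201.17.0.0 - 201.17.127.255) -> R25
More-specific entries that do NOT match:
  201.17.99.192/29 (201.17.99.192 - 201.17.99.199) does not contain 201.17.99.204
  201.17.103.128/25 (201.17.103.128 - 201.17.103.255) does not contain 201.17.99.204
  201.17.192.0/18 (201.17.192.0 - 201.17.255.255) does not contain 201.17.99.204
Longest matching prefix is /17 -> next hop R25.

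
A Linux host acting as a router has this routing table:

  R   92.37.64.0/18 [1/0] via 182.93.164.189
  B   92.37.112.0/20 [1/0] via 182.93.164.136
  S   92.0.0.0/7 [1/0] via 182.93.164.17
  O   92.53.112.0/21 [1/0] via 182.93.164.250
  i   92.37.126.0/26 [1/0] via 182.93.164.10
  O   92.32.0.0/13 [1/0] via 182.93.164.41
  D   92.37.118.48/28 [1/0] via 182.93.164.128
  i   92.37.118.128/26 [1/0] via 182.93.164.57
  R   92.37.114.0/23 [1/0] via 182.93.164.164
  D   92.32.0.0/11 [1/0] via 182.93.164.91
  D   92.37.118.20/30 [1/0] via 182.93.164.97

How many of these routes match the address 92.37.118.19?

5

Prefixes containing 92.37.118.19:
  92.0.0.0/7 (92.0.0.0 - 93.255.255.255)
  92.32.0.0/11 (92.32.0.0 - 92.63.255.255)
  92.32.0.0/13 (92.32.0.0 - 92.39.255.255)
  92.37.64.0/18 (92.37.64.0 - 92.37.127.255)
  92.37.112.0/20 (92.37.112.0 - 92.37.127.255)
Total matching entries: 5.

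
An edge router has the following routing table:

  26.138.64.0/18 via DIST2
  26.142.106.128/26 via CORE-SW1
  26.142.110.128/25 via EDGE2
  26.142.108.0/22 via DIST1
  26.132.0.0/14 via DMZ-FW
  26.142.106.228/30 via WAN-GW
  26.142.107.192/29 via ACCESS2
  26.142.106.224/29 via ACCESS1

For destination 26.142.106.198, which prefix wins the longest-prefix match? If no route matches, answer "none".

none

26.142.106.198 is outside every listed prefix and there is no default route.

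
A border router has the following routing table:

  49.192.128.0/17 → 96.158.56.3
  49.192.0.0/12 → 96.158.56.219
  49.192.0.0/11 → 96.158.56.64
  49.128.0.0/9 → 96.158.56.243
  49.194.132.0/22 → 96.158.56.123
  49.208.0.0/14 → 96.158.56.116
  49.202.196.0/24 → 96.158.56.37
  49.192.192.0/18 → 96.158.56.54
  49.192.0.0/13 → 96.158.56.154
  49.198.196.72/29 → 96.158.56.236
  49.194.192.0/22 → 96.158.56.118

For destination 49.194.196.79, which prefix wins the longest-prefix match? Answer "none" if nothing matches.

Entries matching 49.194.196.79:
  49.128.0.0/9 (49.128.0.0 - 49.255.255.255)
  49.192.0.0/11 (49.192.0.0 - 49.223.255.255)
  49.192.0.0/12 (49.192.0.0 - 49.207.255.255)
  49.192.0.0/13 (49.192.0.0 - 49.199.255.255)
Most specific is 49.192.0.0/13.

49.192.0.0/13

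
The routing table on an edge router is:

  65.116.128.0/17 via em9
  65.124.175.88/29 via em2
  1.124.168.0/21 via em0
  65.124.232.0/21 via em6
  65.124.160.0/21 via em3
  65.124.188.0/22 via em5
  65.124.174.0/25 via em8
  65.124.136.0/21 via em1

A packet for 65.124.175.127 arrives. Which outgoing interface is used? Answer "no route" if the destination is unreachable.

no route

No entry's prefix contains 65.124.175.127; there is no default route.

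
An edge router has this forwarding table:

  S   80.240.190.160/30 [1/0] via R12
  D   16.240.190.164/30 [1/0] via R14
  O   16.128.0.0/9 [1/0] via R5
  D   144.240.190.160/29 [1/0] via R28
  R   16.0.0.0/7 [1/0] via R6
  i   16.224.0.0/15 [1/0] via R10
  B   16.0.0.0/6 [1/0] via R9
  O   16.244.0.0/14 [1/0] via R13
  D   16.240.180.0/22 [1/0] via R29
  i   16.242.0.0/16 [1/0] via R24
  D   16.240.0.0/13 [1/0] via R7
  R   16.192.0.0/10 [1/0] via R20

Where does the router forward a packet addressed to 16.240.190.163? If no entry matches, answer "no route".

Routes whose prefix contains 16.240.190.163:
  16.0.0.0/6 (16.0.0.0 - 19.255.255.255) -> R9
  16.0.0.0/7 (16.0.0.0 - 17.255.255.255) -> R6
  16.128.0.0/9 (16.128.0.0 - 16.255.255.255) -> R5
  16.192.0.0/10 (16.192.0.0 - 16.255.255.255) -> R20
  16.240.0.0/13 (16.240.0.0 - 16.247.255.255) -> R7
More-specific entries that do NOT match:
  80.240.190.160/30 (80.240.190.160 - 80.240.190.163) does not contain 16.240.190.163
  16.240.190.164/30 (16.240.190.164 - 16.240.190.167) does not contain 16.240.190.163
  144.240.190.160/29 (144.240.190.160 - 144.240.190.167) does not contain 16.240.190.163
  16.240.180.0/22 (16.240.180.0 - 16.240.183.255) does not contain 16.240.190.163
  16.242.0.0/16 (16.242.0.0 - 16.242.255.255) does not contain 16.240.190.163
  16.224.0.0/15 (16.224.0.0 - 16.225.255.255) does not contain 16.240.190.163
  16.244.0.0/14 (16.244.0.0 - 16.247.255.255) does not contain 16.240.190.163
Longest matching prefix is /13 -> next hop R7.

R7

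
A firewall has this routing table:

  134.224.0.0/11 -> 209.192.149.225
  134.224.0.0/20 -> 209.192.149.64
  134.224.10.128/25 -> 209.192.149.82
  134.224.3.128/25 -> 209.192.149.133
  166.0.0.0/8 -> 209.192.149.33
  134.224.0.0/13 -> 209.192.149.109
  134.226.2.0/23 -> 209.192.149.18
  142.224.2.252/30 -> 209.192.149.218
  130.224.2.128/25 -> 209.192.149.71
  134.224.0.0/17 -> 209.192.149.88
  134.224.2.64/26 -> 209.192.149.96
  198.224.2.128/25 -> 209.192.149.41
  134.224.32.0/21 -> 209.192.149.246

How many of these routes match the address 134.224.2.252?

4

Prefixes containing 134.224.2.252:
  134.224.0.0/11 (134.224.0.0 - 134.255.255.255)
  134.224.0.0/13 (134.224.0.0 - 134.231.255.255)
  134.224.0.0/17 (134.224.0.0 - 134.224.127.255)
  134.224.0.0/20 (134.224.0.0 - 134.224.15.255)
Total matching entries: 4.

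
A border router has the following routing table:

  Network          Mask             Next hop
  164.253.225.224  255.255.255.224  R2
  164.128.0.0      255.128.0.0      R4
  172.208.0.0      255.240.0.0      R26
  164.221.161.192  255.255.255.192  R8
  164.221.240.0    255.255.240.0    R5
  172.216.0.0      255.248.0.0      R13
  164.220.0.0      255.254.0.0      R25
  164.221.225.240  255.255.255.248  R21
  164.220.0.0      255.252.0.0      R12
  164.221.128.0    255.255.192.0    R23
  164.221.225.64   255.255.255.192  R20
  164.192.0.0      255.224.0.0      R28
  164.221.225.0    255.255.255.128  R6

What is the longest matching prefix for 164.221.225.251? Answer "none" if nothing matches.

164.220.0.0/15

Entries matching 164.221.225.251:
  164.128.0.0/9 (164.128.0.0 - 164.255.255.255)
  164.192.0.0/11 (164.192.0.0 - 164.223.255.255)
  164.220.0.0/14 (164.220.0.0 - 164.223.255.255)
  164.220.0.0/15 (164.220.0.0 - 164.221.255.255)
Most specific is 164.220.0.0/15.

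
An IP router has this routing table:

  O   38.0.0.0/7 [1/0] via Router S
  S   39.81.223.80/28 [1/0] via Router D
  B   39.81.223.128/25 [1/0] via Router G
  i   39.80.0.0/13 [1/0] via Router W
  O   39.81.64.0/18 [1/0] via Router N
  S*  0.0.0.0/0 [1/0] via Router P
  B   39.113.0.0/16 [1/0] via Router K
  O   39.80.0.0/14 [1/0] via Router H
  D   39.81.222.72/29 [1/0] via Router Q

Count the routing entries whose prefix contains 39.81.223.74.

4

Prefixes containing 39.81.223.74:
  0.0.0.0/0 (default, matches everything)
  38.0.0.0/7 (38.0.0.0 - 39.255.255.255)
  39.80.0.0/13 (39.80.0.0 - 39.87.255.255)
  39.80.0.0/14 (39.80.0.0 - 39.83.255.255)
Total matching entries: 4.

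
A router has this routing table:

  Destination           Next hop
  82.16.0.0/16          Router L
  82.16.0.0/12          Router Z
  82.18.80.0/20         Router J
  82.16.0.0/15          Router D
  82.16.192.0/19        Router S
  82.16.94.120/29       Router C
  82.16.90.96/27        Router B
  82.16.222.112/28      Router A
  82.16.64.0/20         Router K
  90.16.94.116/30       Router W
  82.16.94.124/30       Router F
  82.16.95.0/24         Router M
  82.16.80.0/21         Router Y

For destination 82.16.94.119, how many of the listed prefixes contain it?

3

Prefixes containing 82.16.94.119:
  82.16.0.0/12 (82.16.0.0 - 82.31.255.255)
  82.16.0.0/15 (82.16.0.0 - 82.17.255.255)
  82.16.0.0/16 (82.16.0.0 - 82.16.255.255)
Total matching entries: 3.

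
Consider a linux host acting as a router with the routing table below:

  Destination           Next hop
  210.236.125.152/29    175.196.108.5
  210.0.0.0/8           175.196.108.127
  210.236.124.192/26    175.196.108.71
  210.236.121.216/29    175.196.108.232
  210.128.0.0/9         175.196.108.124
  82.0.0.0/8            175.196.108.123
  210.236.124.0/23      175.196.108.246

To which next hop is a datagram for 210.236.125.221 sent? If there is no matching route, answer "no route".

Routes whose prefix contains 210.236.125.221:
  210.0.0.0/8 (210.0.0.0 - 210.255.255.255) -> 175.196.108.127
  210.128.0.0/9 (210.128.0.0 - 210.255.255.255) -> 175.196.108.124
  210.236.124.0/23 (210.236.124.0 - 210.236.125.255) -> 175.196.108.246
More-specific entries that do NOT match:
  210.236.125.152/29 (210.236.125.152 - 210.236.125.159) does not contain 210.236.125.221
  210.236.121.216/29 (210.236.121.216 - 210.236.121.223) does not contain 210.236.125.221
  210.236.124.192/26 (210.236.124.192 - 210.236.124.255) does not contain 210.236.125.221
Longest matching prefix is /23 -> next hop 175.196.108.246.

175.196.108.246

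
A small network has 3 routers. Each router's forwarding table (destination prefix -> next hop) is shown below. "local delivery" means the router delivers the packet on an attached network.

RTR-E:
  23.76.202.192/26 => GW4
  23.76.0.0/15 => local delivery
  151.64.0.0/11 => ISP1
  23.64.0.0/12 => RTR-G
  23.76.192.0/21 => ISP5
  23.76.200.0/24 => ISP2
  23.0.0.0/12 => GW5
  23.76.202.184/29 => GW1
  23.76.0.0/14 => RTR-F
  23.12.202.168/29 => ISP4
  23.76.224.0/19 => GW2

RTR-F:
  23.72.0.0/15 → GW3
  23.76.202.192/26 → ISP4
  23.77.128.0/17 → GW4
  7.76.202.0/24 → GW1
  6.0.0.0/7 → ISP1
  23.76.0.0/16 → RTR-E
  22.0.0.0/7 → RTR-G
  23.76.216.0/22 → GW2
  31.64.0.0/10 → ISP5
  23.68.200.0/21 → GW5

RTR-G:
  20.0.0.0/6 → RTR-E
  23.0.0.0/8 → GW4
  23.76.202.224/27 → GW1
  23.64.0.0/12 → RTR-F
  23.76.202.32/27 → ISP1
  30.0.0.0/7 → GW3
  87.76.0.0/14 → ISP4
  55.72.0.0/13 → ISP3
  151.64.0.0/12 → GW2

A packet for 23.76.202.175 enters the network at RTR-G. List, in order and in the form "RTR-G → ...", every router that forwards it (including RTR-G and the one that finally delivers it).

RTR-G → RTR-F → RTR-E

At RTR-G: longest match for 23.76.202.175 is 23.64.0.0/12 -> RTR-F
At RTR-F: longest match for 23.76.202.175 is 23.76.0.0/16 -> RTR-E
At RTR-E: longest match for 23.76.202.175 is 23.76.0.0/15 -> local delivery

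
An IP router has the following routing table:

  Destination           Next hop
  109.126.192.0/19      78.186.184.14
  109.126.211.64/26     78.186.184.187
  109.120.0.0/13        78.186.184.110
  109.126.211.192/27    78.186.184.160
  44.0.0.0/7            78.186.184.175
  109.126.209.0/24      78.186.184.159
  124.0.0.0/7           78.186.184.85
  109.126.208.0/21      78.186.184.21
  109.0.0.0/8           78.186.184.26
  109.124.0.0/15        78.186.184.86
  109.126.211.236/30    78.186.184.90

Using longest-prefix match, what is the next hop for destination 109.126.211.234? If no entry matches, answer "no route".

Routes whose prefix contains 109.126.211.234:
  109.0.0.0/8 (109.0.0.0 - 109.255.255.255) -> 78.186.184.26
  109.120.0.0/13 (109.120.0.0 - 109.127.255.255) -> 78.186.184.110
  109.126.192.0/19 (109.126.192.0 - 109.126.223.255) -> 78.186.184.14
  109.126.208.0/21 (109.126.208.0 - 109.126.215.255) -> 78.186.184.21
More-specific entries that do NOT match:
  109.126.211.236/30 (109.126.211.236 - 109.126.211.239) does not contain 109.126.211.234
  109.126.211.192/27 (109.126.211.192 - 109.126.211.223) does not contain 109.126.211.234
  109.126.211.64/26 (109.126.211.64 - 109.126.211.127) does not contain 109.126.211.234
  109.126.209.0/24 (109.126.209.0 - 109.126.209.255) does not contain 109.126.211.234
Longest matching prefix is /21 -> next hop 78.186.184.21.

78.186.184.21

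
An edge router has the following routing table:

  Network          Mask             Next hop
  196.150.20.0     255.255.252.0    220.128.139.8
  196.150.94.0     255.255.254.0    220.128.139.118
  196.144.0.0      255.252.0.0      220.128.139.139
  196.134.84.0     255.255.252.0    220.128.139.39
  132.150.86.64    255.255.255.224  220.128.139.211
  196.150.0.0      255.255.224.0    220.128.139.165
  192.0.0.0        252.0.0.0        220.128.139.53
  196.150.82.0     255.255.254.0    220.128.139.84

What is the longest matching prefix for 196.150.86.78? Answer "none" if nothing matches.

none

196.150.86.78 is outside every listed prefix and there is no default route.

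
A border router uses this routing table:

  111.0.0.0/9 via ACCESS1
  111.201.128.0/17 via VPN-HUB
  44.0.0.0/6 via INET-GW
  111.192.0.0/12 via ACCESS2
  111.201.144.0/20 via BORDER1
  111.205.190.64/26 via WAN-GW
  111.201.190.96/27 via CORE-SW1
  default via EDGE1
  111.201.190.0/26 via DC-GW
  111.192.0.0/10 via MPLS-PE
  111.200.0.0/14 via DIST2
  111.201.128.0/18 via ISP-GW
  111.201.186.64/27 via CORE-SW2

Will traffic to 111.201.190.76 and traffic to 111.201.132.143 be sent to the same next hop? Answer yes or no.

yes

111.201.190.76: longest match 111.201.128.0/18 -> ISP-GW
111.201.132.143: longest match 111.201.128.0/18 -> ISP-GW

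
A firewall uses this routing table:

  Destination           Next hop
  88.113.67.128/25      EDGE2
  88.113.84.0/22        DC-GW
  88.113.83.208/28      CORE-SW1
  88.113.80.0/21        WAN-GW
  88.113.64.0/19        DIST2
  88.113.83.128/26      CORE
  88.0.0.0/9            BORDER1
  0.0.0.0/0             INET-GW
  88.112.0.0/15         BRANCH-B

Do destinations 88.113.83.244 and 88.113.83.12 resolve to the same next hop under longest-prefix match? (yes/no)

88.113.83.244: longest match 88.113.80.0/21 -> WAN-GW
88.113.83.12: longest match 88.113.80.0/21 -> WAN-GW

yes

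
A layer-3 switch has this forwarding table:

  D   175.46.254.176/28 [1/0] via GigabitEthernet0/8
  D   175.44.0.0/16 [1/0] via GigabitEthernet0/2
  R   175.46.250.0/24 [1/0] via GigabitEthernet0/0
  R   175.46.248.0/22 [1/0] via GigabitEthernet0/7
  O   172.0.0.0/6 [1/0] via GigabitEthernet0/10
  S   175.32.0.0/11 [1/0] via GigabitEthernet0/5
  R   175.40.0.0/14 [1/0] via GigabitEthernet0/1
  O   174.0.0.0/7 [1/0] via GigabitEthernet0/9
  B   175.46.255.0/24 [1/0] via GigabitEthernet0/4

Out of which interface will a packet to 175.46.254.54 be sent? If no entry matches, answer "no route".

Routes whose prefix contains 175.46.254.54:
  172.0.0.0/6 (172.0.0.0 - 175.255.255.255) -> GigabitEthernet0/10
  174.0.0.0/7 (174.0.0.0 - 175.255.255.255) -> GigabitEthernet0/9
  175.32.0.0/11 (175.32.0.0 - 175.63.255.255) -> GigabitEthernet0/5
More-specific entries that do NOT match:
  175.46.254.176/28 (175.46.254.176 - 175.46.254.191) does not contain 175.46.254.54
  175.46.250.0/24 (175.46.250.0 - 175.46.250.255) does not contain 175.46.254.54
  175.46.255.0/24 (175.46.255.0 - 175.46.255.255) does not contain 175.46.254.54
  175.46.248.0/22 (175.46.248.0 - 175.46.251.255) does not contain 175.46.254.54
  175.44.0.0/16 (175.44.0.0 - 175.44.255.255) does not contain 175.46.254.54
  175.40.0.0/14 (175.40.0.0 - 175.43.255.255) does not contain 175.46.254.54
Longest matching prefix is /11 -> interface GigabitEthernet0/5.

GigabitEthernet0/5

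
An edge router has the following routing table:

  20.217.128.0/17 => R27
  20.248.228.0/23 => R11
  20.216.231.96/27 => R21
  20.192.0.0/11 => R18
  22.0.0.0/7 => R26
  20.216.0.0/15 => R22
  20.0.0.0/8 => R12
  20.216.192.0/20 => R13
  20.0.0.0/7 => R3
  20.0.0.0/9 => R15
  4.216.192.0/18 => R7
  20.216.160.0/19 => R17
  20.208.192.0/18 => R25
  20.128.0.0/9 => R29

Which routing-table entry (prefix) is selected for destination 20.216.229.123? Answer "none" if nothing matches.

Entries matching 20.216.229.123:
  20.0.0.0/7 (20.0.0.0 - 21.255.255.255)
  20.0.0.0/8 (20.0.0.0 - 20.255.255.255)
  20.128.0.0/9 (20.128.0.0 - 20.255.255.255)
  20.192.0.0/11 (20.192.0.0 - 20.223.255.255)
  20.216.0.0/15 (20.216.0.0 - 20.217.255.255)
Most specific is 20.216.0.0/15.

20.216.0.0/15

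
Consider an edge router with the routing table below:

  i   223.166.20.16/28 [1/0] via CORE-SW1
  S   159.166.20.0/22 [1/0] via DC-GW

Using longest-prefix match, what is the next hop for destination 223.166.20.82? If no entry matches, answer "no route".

no route

No entry's prefix contains 223.166.20.82; there is no default route.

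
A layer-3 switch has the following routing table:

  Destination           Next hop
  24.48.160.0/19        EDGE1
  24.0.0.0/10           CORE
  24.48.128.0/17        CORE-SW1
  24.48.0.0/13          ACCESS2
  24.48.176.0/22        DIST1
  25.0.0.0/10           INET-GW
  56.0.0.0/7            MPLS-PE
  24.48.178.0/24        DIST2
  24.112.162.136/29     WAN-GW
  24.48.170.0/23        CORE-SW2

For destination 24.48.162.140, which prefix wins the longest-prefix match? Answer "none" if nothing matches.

24.48.160.0/19

Entries matching 24.48.162.140:
  24.0.0.0/10 (24.0.0.0 - 24.63.255.255)
  24.48.0.0/13 (24.48.0.0 - 24.55.255.255)
  24.48.128.0/17 (24.48.128.0 - 24.48.255.255)
  24.48.160.0/19 (24.48.160.0 - 24.48.191.255)
Most specific is 24.48.160.0/19.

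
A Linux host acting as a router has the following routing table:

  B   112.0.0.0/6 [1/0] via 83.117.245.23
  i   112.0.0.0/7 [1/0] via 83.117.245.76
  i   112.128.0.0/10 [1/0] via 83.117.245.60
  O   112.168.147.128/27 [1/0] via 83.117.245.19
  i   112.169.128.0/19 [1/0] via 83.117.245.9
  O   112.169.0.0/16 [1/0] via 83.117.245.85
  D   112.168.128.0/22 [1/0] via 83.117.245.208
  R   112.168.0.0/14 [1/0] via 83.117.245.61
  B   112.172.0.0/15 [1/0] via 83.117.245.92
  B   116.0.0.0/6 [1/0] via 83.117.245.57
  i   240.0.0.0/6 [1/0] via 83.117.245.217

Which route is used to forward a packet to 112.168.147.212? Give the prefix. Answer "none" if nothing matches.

Entries matching 112.168.147.212:
  112.0.0.0/6 (112.0.0.0 - 115.255.255.255)
  112.0.0.0/7 (112.0.0.0 - 113.255.255.255)
  112.128.0.0/10 (112.128.0.0 - 112.191.255.255)
  112.168.0.0/14 (112.168.0.0 - 112.171.255.255)
Most specific is 112.168.0.0/14.

112.168.0.0/14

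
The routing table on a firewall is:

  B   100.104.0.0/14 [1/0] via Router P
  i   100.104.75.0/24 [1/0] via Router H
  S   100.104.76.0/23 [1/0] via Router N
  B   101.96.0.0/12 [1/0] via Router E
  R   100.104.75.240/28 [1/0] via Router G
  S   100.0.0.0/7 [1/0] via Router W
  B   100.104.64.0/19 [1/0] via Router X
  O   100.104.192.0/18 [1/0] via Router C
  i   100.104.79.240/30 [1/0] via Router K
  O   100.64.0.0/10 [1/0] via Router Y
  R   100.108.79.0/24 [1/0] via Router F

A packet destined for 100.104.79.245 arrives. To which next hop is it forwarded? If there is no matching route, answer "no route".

Routes whose prefix contains 100.104.79.245:
  100.0.0.0/7 (100.0.0.0 - 101.255.255.255) -> Router W
  100.64.0.0/10 (100.64.0.0 - 100.127.255.255) -> Router Y
  100.104.0.0/14 (100.104.0.0 - 100.107.255.255) -> Router P
  100.104.64.0/19 (100.104.64.0 - 100.104.95.255) -> Router X
More-specific entries that do NOT match:
  100.104.79.240/30 (100.104.79.240 - 100.104.79.243) does not contain 100.104.79.245
  100.104.75.240/28 (100.104.75.240 - 100.104.75.255) does not contain 100.104.79.245
  100.104.75.0/24 (100.104.75.0 - 100.104.75.255) does not contain 100.104.79.245
  100.108.79.0/24 (100.108.79.0 - 100.108.79.255) does not contain 100.104.79.245
  100.104.76.0/23 (100.104.76.0 - 100.104.77.255) does not contain 100.104.79.245
Longest matching prefix is /19 -> next hop Router X.

Router X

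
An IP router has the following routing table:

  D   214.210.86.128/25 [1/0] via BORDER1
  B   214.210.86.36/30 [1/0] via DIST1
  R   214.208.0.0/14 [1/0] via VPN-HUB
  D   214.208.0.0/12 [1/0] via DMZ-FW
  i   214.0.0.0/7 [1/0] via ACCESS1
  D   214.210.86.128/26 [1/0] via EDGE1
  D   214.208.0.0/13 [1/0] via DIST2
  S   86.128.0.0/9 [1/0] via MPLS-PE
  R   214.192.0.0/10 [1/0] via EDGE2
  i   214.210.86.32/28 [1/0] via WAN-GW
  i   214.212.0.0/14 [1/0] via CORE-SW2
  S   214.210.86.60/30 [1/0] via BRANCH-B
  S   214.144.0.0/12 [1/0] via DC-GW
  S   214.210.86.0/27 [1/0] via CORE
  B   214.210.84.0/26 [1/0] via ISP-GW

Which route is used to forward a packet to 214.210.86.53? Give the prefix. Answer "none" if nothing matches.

Entries matching 214.210.86.53:
  214.0.0.0/7 (214.0.0.0 - 215.255.255.255)
  214.192.0.0/10 (214.192.0.0 - 214.255.255.255)
  214.208.0.0/12 (214.208.0.0 - 214.223.255.255)
  214.208.0.0/13 (214.208.0.0 - 214.215.255.255)
  214.208.0.0/14 (214.208.0.0 - 214.211.255.255)
Most specific is 214.208.0.0/14.

214.208.0.0/14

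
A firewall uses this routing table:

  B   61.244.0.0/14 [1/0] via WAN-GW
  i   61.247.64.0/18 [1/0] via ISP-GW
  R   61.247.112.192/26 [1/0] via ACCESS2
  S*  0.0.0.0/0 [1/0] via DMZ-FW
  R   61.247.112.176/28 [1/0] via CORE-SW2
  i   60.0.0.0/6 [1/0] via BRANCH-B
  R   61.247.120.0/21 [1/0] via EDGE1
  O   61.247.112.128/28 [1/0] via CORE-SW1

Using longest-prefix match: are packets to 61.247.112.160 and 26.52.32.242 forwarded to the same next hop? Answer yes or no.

no

61.247.112.160: longest match 61.247.64.0/18 -> ISP-GW
26.52.32.242: longest match 0.0.0.0/0 -> DMZ-FW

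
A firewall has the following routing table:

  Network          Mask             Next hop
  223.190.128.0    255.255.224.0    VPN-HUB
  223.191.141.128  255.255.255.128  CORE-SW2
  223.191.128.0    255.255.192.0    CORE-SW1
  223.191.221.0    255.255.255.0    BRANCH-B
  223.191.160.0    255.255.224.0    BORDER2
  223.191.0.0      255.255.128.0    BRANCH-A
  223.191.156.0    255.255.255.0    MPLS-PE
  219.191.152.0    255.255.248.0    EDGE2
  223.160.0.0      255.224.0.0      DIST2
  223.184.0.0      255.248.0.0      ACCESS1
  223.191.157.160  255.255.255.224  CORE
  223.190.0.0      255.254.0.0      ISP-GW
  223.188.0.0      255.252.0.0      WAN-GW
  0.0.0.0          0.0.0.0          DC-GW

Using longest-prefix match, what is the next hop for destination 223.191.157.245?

Routes whose prefix contains 223.191.157.245:
  0.0.0.0/0 (default, matches everything) -> DC-GW
  223.160.0.0/11 (223.160.0.0 - 223.191.255.255) -> DIST2
  223.184.0.0/13 (223.184.0.0 - 223.191.255.255) -> ACCESS1
  223.188.0.0/14 (223.188.0.0 - 223.191.255.255) -> WAN-GW
  223.190.0.0/15 (223.190.0.0 - 223.191.255.255) -> ISP-GW
  223.191.128.0/18 (223.191.128.0 - 223.191.191.255) -> CORE-SW1
More-specific entries that do NOT match:
  223.191.157.160/27 (223.191.157.160 - 223.191.157.191) does not contain 223.191.157.245
  223.191.141.128/25 (223.191.141.128 - 223.191.141.255) does not contain 223.191.157.245
  223.191.221.0/24 (223.191.221.0 - 223.191.221.255) does not contain 223.191.157.245
  223.191.156.0/24 (223.191.156.0 - 223.191.156.255) does not contain 223.191.157.245
  219.191.152.0/21 (219.191.152.0 - 219.191.159.255) does not contain 223.191.157.245
  223.190.128.0/19 (223.190.128.0 - 223.190.159.255) does not contain 223.191.157.245
  223.191.160.0/19 (223.191.160.0 - 223.191.191.255) does not contain 223.191.157.245
Longest matching prefix is /18 -> next hop CORE-SW1.

CORE-SW1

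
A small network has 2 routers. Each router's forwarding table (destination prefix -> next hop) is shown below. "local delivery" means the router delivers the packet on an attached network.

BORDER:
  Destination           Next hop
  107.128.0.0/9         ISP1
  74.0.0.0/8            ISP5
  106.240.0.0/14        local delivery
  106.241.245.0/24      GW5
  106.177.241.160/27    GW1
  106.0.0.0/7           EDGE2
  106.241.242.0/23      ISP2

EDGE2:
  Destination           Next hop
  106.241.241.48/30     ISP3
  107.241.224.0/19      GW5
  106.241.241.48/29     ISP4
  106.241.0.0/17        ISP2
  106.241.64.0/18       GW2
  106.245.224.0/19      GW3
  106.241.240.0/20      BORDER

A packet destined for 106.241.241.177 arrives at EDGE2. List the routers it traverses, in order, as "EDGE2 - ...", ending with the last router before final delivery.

At EDGE2: longest match for 106.241.241.177 is 106.241.240.0/20 -> BORDER
At BORDER: longest match for 106.241.241.177 is 106.240.0.0/14 -> local delivery

EDGE2 - BORDER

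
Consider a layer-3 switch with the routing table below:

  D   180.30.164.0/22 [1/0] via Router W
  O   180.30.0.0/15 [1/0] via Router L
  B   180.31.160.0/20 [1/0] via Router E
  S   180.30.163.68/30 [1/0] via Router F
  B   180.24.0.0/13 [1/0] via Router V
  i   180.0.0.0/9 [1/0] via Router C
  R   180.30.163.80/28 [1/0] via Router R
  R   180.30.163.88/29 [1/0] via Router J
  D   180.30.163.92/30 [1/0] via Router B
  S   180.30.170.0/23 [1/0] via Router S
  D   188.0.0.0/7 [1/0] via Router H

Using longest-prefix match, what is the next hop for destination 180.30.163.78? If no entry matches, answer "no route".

Router L

Routes whose prefix contains 180.30.163.78:
  180.0.0.0/9 (180.0.0.0 - 180.127.255.255) -> Router C
  180.24.0.0/13 (180.24.0.0 - 180.31.255.255) -> Router V
  180.30.0.0/15 (180.30.0.0 - 180.31.255.255) -> Router L
More-specific entries that do NOT match:
  180.30.163.68/30 (180.30.163.68 - 180.30.163.71) does not contain 180.30.163.78
  180.30.163.92/30 (180.30.163.92 - 180.30.163.95) does not contain 180.30.163.78
  180.30.163.88/29 (180.30.163.88 - 180.30.163.95) does not contain 180.30.163.78
  180.30.163.80/28 (180.30.163.80 - 180.30.163.95) does not contain 180.30.163.78
  180.30.170.0/23 (180.30.170.0 - 180.30.171.255) does not contain 180.30.163.78
  180.30.164.0/22 (180.30.164.0 - 180.30.167.255) does not contain 180.30.163.78
  180.31.160.0/20 (180.31.160.0 - 180.31.175.255) does not contain 180.30.163.78
Longest matching prefix is /15 -> next hop Router L.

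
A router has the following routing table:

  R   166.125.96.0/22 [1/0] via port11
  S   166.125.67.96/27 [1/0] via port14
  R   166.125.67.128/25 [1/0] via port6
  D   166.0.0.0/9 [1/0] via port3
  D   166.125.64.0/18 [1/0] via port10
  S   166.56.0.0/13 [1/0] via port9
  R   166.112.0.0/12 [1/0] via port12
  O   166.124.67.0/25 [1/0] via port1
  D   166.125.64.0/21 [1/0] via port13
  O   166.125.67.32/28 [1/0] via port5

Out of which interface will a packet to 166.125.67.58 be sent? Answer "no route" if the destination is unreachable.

port13

Routes whose prefix contains 166.125.67.58:
  166.0.0.0/9 (166.0.0.0 - 166.127.255.255) -> port3
  166.112.0.0/12 (166.112.0.0 - 166.127.255.255) -> port12
  166.125.64.0/18 (166.125.64.0 - 166.125.127.255) -> port10
  166.125.64.0/21 (166.125.64.0 - 166.125.71.255) -> port13
More-specific entries that do NOT match:
  166.125.67.32/28 (166.125.67.32 - 166.125.67.47) does not contain 166.125.67.58
  166.125.67.96/27 (166.125.67.96 - 166.125.67.127) does not contain 166.125.67.58
  166.125.67.128/25 (166.125.67.128 - 166.125.67.255) does not contain 166.125.67.58
  166.124.67.0/25 (166.124.67.0 - 166.124.67.127) does not contain 166.125.67.58
  166.125.96.0/22 (166.125.96.0 - 166.125.99.255) does not contain 166.125.67.58
Longest matching prefix is /21 -> interface port13.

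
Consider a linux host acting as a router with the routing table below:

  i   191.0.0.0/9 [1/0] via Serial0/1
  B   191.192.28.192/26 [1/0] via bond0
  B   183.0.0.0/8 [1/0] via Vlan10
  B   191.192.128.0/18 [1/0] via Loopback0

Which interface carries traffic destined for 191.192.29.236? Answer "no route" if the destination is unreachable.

No entry's prefix contains 191.192.29.236; there is no default route.

no route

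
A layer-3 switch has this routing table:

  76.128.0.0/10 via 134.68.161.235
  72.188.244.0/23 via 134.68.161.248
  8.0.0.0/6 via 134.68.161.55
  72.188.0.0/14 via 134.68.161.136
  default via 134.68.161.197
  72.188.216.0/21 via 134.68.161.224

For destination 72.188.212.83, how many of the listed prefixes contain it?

2

Prefixes containing 72.188.212.83:
  0.0.0.0/0 (default, matches everything)
  72.188.0.0/14 (72.188.0.0 - 72.191.255.255)
Total matching entries: 2.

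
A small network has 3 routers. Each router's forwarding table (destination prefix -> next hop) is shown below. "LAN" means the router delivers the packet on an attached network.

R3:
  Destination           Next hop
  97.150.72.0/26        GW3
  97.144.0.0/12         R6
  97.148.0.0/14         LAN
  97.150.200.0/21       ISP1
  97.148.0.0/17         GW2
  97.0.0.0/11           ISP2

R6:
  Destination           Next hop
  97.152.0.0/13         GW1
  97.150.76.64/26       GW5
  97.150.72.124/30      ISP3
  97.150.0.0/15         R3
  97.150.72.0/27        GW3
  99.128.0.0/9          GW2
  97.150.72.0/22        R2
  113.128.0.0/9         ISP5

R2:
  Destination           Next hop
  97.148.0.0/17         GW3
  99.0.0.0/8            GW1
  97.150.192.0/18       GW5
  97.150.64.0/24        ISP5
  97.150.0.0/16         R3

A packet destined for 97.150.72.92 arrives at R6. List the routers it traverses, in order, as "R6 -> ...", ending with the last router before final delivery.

At R6: longest match for 97.150.72.92 is 97.150.72.0/22 -> R2
At R2: longest match for 97.150.72.92 is 97.150.0.0/16 -> R3
At R3: longest match for 97.150.72.92 is 97.148.0.0/14 -> LAN

R6 -> R2 -> R3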